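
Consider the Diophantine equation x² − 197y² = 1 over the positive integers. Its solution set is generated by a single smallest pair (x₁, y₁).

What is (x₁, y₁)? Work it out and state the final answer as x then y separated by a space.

393 28

√197 = [14; 28, …], period ℓ=1 (odd) → k=1
a_0=14:  p_0=14·1+0=14,  q_0=14·0+1=1
a_1=28:  p_1=28·14+1=393,  q_1=28·1+0=28
→ (393, 28).  Check: 393²=154449, 197·28²=154448, difference 1.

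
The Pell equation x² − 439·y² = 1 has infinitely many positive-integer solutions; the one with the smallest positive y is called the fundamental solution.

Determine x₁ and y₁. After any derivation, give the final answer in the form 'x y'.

440 21

√439 → a₀=20, period (1,19,1,40); ℓ=4 even so k=3
i=0: a=20 ⇒ p=20, q=1
i=1: a=1 ⇒ p=21, q=1
i=2: a=19 ⇒ p=419, q=20
i=3: a=1 ⇒ p=440, q=21
→ (440, 21).  Check: 440²=193600, 439·21²=193599, difference 1.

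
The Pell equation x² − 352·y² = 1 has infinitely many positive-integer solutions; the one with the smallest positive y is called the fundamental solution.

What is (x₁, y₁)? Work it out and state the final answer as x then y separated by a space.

√352 → a₀=18, period (1,3,5,9,5,3,1,36); ℓ=8 even so k=7
step 0: (18, 1)  from 18·(1,0) + (0,1)
step 1: (19, 1)  from 1·(18,1) + (1,0)
…
step 3: (394, 21)  from 5·(75,4) + (19,1)
…
step 5: (18499, 986)  from 5·(3621,193) + (394,21)
step 6: (59118, 3151)  from 3·(18499,986) + (3621,193)
step 7: (77617, 4137)  from 1·(59118,3151) + (18499,986)
fundamental: x₁=77617, y₁=4137  (since 6024398689 − 352·17114769 = 1)

77617 4137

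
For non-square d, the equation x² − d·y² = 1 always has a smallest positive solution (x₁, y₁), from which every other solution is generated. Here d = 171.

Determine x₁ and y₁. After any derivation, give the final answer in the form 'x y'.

170 13

√171 → a₀=13, period (13,26); ℓ=2 even so k=1
i=0: a=13 ⇒ p=13, q=1
i=1: a=13 ⇒ p=170, q=13
fundamental: x₁=170, y₁=13  (since 28900 − 171·169 = 1)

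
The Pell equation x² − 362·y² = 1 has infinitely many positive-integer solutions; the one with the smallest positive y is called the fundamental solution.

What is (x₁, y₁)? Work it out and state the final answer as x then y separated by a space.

[19; 38] for √362; ℓ=1 ⇒ convergent index 1
k=0  a_k=19  p_k/q_k = 19/1
k=1  a_k=38  p_k/q_k = 723/38
fundamental: x₁=723, y₁=38  (since 522729 − 362·1444 = 1)

723 38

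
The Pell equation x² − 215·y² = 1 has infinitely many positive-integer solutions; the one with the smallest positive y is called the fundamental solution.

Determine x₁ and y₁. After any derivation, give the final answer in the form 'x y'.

√215 → a₀=14, period (1,1,1,28); ℓ=4 even so k=3
a_0=14:  p_0=14·1+0=14,  q_0=14·0+1=1
…
a_2=1:  p_2=1·15+14=29,  q_2=1·1+1=2
a_3=1:  p_3=1·29+15=44,  q_3=1·2+1=3
fundamental: x₁=44, y₁=3  (since 1936 − 215·9 = 1)

44 3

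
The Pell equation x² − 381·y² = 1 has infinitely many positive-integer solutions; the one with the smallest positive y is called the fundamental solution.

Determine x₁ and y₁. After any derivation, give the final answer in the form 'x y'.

1015 52

√381 = [19; 1,1,12,1,1,38, …], period ℓ=6 (even) → k=5
k=0  a_k=19  p_k/q_k = 19/1
k=1  a_k=1  p_k/q_k = 20/1
k=2  a_k=1  p_k/q_k = 39/2
…
k=4  a_k=1  p_k/q_k = 527/27
k=5  a_k=1  p_k/q_k = 1015/52
fundamental: x₁=1015, y₁=52  (since 1030225 − 381·2704 = 1)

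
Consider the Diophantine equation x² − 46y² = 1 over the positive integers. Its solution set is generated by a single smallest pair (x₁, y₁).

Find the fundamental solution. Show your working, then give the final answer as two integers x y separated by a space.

24335 3588

d=46: √d = [6; 1,3,1,1,2,6,2,1,1,3,1,12] (ℓ=12, even), read p_11/q_11
a_0=6:  p_0=6·1+0=6,  q_0=6·0+1=1
a_1=1:  p_1=1·6+1=7,  q_1=1·1+0=1
a_2=3:  p_2=3·7+6=27,  q_2=3·1+1=4
…
a_10=3:  p_10=3·5297+3147=19038,  q_10=3·781+464=2807
a_11=1:  p_11=1·19038+5297=24335,  q_11=1·2807+781=3588
fundamental: x₁=24335, y₁=3588  (since 592192225 − 46·12873744 = 1)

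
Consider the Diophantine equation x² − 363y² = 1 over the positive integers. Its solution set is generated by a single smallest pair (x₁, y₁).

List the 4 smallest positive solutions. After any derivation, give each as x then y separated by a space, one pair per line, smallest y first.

√363 = [19; 19,38, …], period ℓ=2 (even) → k=1
i=0: a=19 ⇒ p=19, q=1
i=1: a=19 ⇒ p=362, q=19
(x₁, y₁) = (362, 19);  362² − 363·19² = 1 ✓
n=2: (362,19)∘(362,19) = (362·362+363·19·19, 362·19+19·362) = (262087,13756)
n=3: (262087,13756)∘(362,19) = (362·262087+363·19·13756, 362·13756+19·262087) = (189750626,9959325)
n=4: (189750626,9959325)∘(362,19) = (362·189750626+363·19·9959325, 362·9959325+19·189750626) = (137379191137,7210537544)

362 19
262087 13756
189750626 9959325
137379191137 7210537544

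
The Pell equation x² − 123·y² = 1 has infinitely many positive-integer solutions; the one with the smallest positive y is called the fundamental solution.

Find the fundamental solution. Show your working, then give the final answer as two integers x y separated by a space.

√123 = [11; 11,22, …], period ℓ=2 (even) → k=1
i=0: a=11 ⇒ p=11, q=1
i=1: a=11 ⇒ p=122, q=11
fundamental: x₁=122, y₁=11  (since 14884 − 123·121 = 1)

122 11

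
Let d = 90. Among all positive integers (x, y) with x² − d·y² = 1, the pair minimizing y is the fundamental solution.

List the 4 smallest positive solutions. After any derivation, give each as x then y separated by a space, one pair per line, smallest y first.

19 2
721 76
27379 2886
1039681 109592

√90 = [9; 2,18, …], period ℓ=2 (even) → k=1
a_0=9:  p_0=9·1+0=9,  q_0=9·0+1=1
a_1=2:  p_1=2·9+1=19,  q_1=2·1+0=2
→ (19, 2).  Check: 19²=361, 90·2²=360, difference 1.
k=2:  x_2 = 19·19+90·2·2 = 721,  y_2 = 19·2+2·19 = 76
k=3:  x_3 = 19·721+90·2·76 = 27379,  y_3 = 19·76+2·721 = 2886
k=4:  x_4 = 19·27379+90·2·2886 = 1039681,  y_4 = 19·2886+2·27379 = 109592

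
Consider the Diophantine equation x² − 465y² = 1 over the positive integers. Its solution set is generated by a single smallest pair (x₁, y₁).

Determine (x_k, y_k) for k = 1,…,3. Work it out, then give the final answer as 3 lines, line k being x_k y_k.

d=465: √d = [21; 1,1,3,2,2,2,3,1,1,42] (ℓ=10, even), read p_9/q_9
i=0: a=21 ⇒ p=21, q=1
i=1: a=1 ⇒ p=22, q=1
…
i=6: a=2 ⇒ p=2027, q=94
i=7: a=3 ⇒ p=6922, q=321
i=8: a=1 ⇒ p=8949, q=415
i=9: a=1 ⇒ p=15871, q=736
→ (15871, 736).  Check: 15871²=251888641, 465·736²=251888640, difference 1.
k=2:  x_2 = 15871·15871+465·736·736 = 503777281,  y_2 = 15871·736+736·15871 = 23362112
k=3:  x_3 = 15871·503777281+465·736·23362112 = 15990898437631,  y_3 = 15871·23362112+736·503777281 = 741560158368

15871 736
503777281 23362112
15990898437631 741560158368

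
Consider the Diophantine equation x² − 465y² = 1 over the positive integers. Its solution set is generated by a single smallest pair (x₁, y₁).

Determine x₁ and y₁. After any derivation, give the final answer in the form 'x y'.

15871 736

√465 = [21; 1,1,3,2,2,2,3,1,1,42, …], period ℓ=10 (even) → k=9
k=0  a_k=21  p_k/q_k = 21/1
k=1  a_k=1  p_k/q_k = 22/1
k=2  a_k=1  p_k/q_k = 43/2
…
k=6  a_k=2  p_k/q_k = 2027/94
…
k=8  a_k=1  p_k/q_k = 8949/415
k=9  a_k=1  p_k/q_k = 15871/736
(x₁, y₁) = (15871, 736);  15871² − 465·736² = 1 ✓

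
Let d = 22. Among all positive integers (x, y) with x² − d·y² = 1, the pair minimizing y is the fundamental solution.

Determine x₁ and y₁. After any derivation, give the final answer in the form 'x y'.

197 42

√22 = [4; 1,2,4,2,1,8, …], period ℓ=6 (even) → k=5
a_0=4:  p_0=4·1+0=4,  q_0=4·0+1=1
a_1=1:  p_1=1·4+1=5,  q_1=1·1+0=1
…
a_3=4:  p_3=4·14+5=61,  q_3=4·3+1=13
a_4=2:  p_4=2·61+14=136,  q_4=2·13+3=29
a_5=1:  p_5=1·136+61=197,  q_5=1·29+13=42
(x₁, y₁) = (197, 42);  197² − 22·42² = 1 ✓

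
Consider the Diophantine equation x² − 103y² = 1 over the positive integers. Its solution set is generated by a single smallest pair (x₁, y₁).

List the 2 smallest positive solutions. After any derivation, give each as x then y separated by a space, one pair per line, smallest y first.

227528 22419
103537981567 10201900464

d=103: √d = [10; 6,1,2,1,1,9,1,1,2,1,6,20] (ℓ=12, even), read p_11/q_11
step 0: (10, 1)  from 10·(1,0) + (0,1)
…
step 3: (203, 20)  from 2·(71,7) + (61,6)
step 4: (274, 27)  from 1·(203,20) + (71,7)
step 5: (477, 47)  from 1·(274,27) + (203,20)
…
step 7: (5044, 497)  from 1·(4567,450) + (477,47)
step 8: (9611, 947)  from 1·(5044,497) + (4567,450)
…
step 10: (33877, 3338)  from 1·(24266,2391) + (9611,947)
step 11: (227528, 22419)  from 6·(33877,3338) + (24266,2391)
→ (227528, 22419).  Check: 227528²=51768990784, 103·22419²=51768990783, difference 1.
n=2: (227528,22419)∘(227528,22419) = (227528·227528+103·22419·22419, 227528·22419+22419·227528) = (103537981567,10201900464)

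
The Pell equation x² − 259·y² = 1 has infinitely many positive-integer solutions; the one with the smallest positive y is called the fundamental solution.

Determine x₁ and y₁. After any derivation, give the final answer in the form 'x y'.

√259 = [16; 10,1,2,3,4,3,2,1,10,32, …], period ℓ=10 (even) → k=9
step 0: (16, 1)  from 16·(1,0) + (0,1)
…
step 2: (177, 11)  from 1·(161,10) + (16,1)
…
step 4: (1722, 107)  from 3·(515,32) + (177,11)
…
step 7: (55265, 3434)  from 2·(23931,1487) + (7403,460)
step 8: (79196, 4921)  from 1·(55265,3434) + (23931,1487)
step 9: (847225, 52644)  from 10·(79196,4921) + (55265,3434)
→ (847225, 52644).  Check: 847225²=717790200625, 259·52644²=717790200624, difference 1.

847225 52644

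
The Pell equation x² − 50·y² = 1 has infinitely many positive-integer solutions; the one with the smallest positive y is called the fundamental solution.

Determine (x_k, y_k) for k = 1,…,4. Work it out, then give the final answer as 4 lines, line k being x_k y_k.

99 14
19601 2772
3880899 548842
768398401 108667944

√50 = [7; 14, …], period ℓ=1 (odd) → k=1
step 0: (7, 1)  from 7·(1,0) + (0,1)
step 1: (99, 14)  from 14·(7,1) + (1,0)
→ (99, 14).  Check: 99²=9801, 50·14²=9800, difference 1.
(x_2, y_2) = (99·99 + 50·14·14, 99·14 + 14·99) = (19601, 2772)
(x_3, y_3) = (99·19601 + 50·14·2772, 99·2772 + 14·19601) = (3880899, 548842)
(x_4, y_4) = (99·3880899 + 50·14·548842, 99·548842 + 14·3880899) = (768398401, 108667944)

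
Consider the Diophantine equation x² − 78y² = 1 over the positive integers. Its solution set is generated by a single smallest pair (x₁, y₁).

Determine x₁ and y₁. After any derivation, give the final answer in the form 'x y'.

53 6

d=78: √d = [8; 1,4,1,16] (ℓ=4, even), read p_3/q_3
i=0: a=8 ⇒ p=8, q=1
i=1: a=1 ⇒ p=9, q=1
i=2: a=4 ⇒ p=44, q=5
i=3: a=1 ⇒ p=53, q=6
fundamental: x₁=53, y₁=6  (since 2809 − 78·36 = 1)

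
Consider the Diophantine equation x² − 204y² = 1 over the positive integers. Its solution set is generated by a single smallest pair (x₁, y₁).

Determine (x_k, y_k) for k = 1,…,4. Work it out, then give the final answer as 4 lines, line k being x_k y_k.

d=204: √d = [14; 3,1,1,6,1,1,3,28] (ℓ=8, even), read p_7/q_7
step 0: (14, 1)  from 14·(1,0) + (0,1)
step 1: (43, 3)  from 3·(14,1) + (1,0)
step 2: (57, 4)  from 1·(43,3) + (14,1)
…
step 4: (657, 46)  from 6·(100,7) + (57,4)
step 5: (757, 53)  from 1·(657,46) + (100,7)
step 6: (1414, 99)  from 1·(757,53) + (657,46)
step 7: (4999, 350)  from 3·(1414,99) + (757,53)
(x₁, y₁) = (4999, 350);  4999² − 204·350² = 1 ✓
(x_2, y_2) = (4999·4999 + 204·350·350, 4999·350 + 350·4999) = (49980001, 3499300)
(x_3, y_3) = (4999·49980001 + 204·350·3499300, 4999·3499300 + 350·49980001) = (499700044999, 34986001050)
(x_4, y_4) = (4999·499700044999 + 204·350·34986001050, 4999·34986001050 + 350·499700044999) = (4996000999920001, 349790034998600)

4999 350
49980001 3499300
499700044999 34986001050
4996000999920001 349790034998600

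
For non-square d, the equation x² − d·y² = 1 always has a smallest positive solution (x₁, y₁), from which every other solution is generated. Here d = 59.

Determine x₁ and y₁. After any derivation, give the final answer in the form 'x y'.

530 69

[7; 1,2,7,2,1,14] for √59; ℓ=6 ⇒ convergent index 5
a_0=7:  p_0=7·1+0=7,  q_0=7·0+1=1
a_1=1:  p_1=1·7+1=8,  q_1=1·1+0=1
…
a_3=7:  p_3=7·23+8=169,  q_3=7·3+1=22
a_4=2:  p_4=2·169+23=361,  q_4=2·22+3=47
a_5=1:  p_5=1·361+169=530,  q_5=1·47+22=69
→ (530, 69).  Check: 530²=280900, 59·69²=280899, difference 1.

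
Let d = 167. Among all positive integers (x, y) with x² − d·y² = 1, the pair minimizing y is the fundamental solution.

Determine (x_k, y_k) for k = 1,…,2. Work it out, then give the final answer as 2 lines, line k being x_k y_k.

168 13
56447 4368

√167 = [12; 1,11,1,24, …], period ℓ=4 (even) → k=3
a_0=12:  p_0=12·1+0=12,  q_0=12·0+1=1
a_1=1:  p_1=1·12+1=13,  q_1=1·1+0=1
a_2=11:  p_2=11·13+12=155,  q_2=11·1+1=12
a_3=1:  p_3=1·155+13=168,  q_3=1·12+1=13
→ (168, 13).  Check: 168²=28224, 167·13²=28223, difference 1.
(x_2, y_2) = (168·168 + 167·13·13, 168·13 + 13·168) = (56447, 4368)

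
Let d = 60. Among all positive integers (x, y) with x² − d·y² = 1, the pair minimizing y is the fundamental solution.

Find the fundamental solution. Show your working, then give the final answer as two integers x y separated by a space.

31 4

d=60: √d = [7; 1,2,1,14] (ℓ=4, even), read p_3/q_3
k=0  a_k=7  p_k/q_k = 7/1
k=1  a_k=1  p_k/q_k = 8/1
k=2  a_k=2  p_k/q_k = 23/3
k=3  a_k=1  p_k/q_k = 31/4
(x₁, y₁) = (31, 4);  31² − 60·4² = 1 ✓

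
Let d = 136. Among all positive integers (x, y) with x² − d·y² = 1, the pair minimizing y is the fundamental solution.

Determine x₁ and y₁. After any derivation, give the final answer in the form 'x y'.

[11; 1,1,1,22] for √136; ℓ=4 ⇒ convergent index 3
step 0: (11, 1)  from 11·(1,0) + (0,1)
step 1: (12, 1)  from 1·(11,1) + (1,0)
step 2: (23, 2)  from 1·(12,1) + (11,1)
step 3: (35, 3)  from 1·(23,2) + (12,1)
→ (35, 3).  Check: 35²=1225, 136·3²=1224, difference 1.

35 3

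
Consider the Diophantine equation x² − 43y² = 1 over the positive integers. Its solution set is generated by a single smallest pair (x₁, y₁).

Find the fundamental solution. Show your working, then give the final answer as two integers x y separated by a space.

[6; 1,1,3,1,5,1,3,1,1,12] for √43; ℓ=10 ⇒ convergent index 9
step 0: (6, 1)  from 6·(1,0) + (0,1)
step 1: (7, 1)  from 1·(6,1) + (1,0)
…
step 6: (400, 61)  from 1·(341,52) + (59,9)
…
step 8: (1941, 296)  from 1·(1541,235) + (400,61)
step 9: (3482, 531)  from 1·(1941,296) + (1541,235)
→ (3482, 531).  Check: 3482²=12124324, 43·531²=12124323, difference 1.

3482 531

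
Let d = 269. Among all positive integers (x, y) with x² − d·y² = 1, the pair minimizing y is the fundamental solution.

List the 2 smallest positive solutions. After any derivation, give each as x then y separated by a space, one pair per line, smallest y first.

√269 → a₀=16, period (2,2,32); ℓ=3 odd so k=5
a_0=16:  p_0=16·1+0=16,  q_0=16·0+1=1
…
a_2=2:  p_2=2·33+16=82,  q_2=2·2+1=5
a_3=32:  p_3=32·82+33=2657,  q_3=32·5+2=162
a_4=2:  p_4=2·2657+82=5396,  q_4=2·162+5=329
a_5=2:  p_5=2·5396+2657=13449,  q_5=2·329+162=820
(x₁, y₁) = (13449, 820);  13449² − 269·820² = 1 ✓
(x_2, y_2) = (13449·13449 + 269·820·820, 13449·820 + 820·13449) = (361751201, 22056360)

13449 820
361751201 22056360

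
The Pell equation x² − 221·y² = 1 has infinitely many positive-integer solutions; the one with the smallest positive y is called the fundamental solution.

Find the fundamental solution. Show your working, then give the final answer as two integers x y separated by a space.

√221 = [14; 1,6,2,6,1,28, …], period ℓ=6 (even) → k=5
i=0: a=14 ⇒ p=14, q=1
i=1: a=1 ⇒ p=15, q=1
i=2: a=6 ⇒ p=104, q=7
i=3: a=2 ⇒ p=223, q=15
i=4: a=6 ⇒ p=1442, q=97
i=5: a=1 ⇒ p=1665, q=112
→ (1665, 112).  Check: 1665²=2772225, 221·112²=2772224, difference 1.

1665 112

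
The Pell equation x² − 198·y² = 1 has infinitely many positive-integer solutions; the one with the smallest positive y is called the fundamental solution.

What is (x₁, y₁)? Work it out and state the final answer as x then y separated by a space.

√198 = [14; 14,28, …], period ℓ=2 (even) → k=1
k=0  a_k=14  p_k/q_k = 14/1
k=1  a_k=14  p_k/q_k = 197/14
→ (197, 14).  Check: 197²=38809, 198·14²=38808, difference 1.

197 14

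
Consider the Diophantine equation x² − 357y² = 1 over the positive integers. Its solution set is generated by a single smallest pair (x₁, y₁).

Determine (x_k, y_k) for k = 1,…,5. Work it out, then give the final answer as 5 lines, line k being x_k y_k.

[18; 1,8,2,8,1,36] for √357; ℓ=6 ⇒ convergent index 5
step 0: (18, 1)  from 18·(1,0) + (0,1)
…
step 2: (170, 9)  from 8·(19,1) + (18,1)
…
step 4: (3042, 161)  from 8·(359,19) + (170,9)
step 5: (3401, 180)  from 1·(3042,161) + (359,19)
→ (3401, 180).  Check: 3401²=11566801, 357·180²=11566800, difference 1.
(3401+180√357)^2 = 23133601 + 1224360√357
(3401+180√357)^3 = 157354750601 + 8328096540√357
(3401+180√357)^4 = 1070326990454401 + 56647711440720√357
(3401+180√357)^5 = 7280364031716085001 + 385317724891680900√357

3401 180
23133601 1224360
157354750601 8328096540
1070326990454401 56647711440720
7280364031716085001 385317724891680900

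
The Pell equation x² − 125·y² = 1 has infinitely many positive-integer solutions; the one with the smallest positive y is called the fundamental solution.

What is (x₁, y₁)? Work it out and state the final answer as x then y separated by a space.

√125 → a₀=11, period (5,1,1,5,22); ℓ=5 odd so k=9
a_0=11:  p_0=11·1+0=11,  q_0=11·0+1=1
…
a_2=1:  p_2=1·56+11=67,  q_2=1·5+1=6
…
a_5=22:  p_5=22·682+123=15127,  q_5=22·61+11=1353
a_6=5:  p_6=5·15127+682=76317,  q_6=5·1353+61=6826
…
a_8=1:  p_8=1·91444+76317=167761,  q_8=1·8179+6826=15005
a_9=5:  p_9=5·167761+91444=930249,  q_9=5·15005+8179=83204
fundamental: x₁=930249, y₁=83204  (since 865363202001 − 125·6922905616 = 1)

930249 83204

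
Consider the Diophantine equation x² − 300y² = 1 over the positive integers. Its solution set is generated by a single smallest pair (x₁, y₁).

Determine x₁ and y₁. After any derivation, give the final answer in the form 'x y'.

√300 → a₀=17, period (3,8,3,34); ℓ=4 even so k=3
step 0: (17, 1)  from 17·(1,0) + (0,1)
step 1: (52, 3)  from 3·(17,1) + (1,0)
step 2: (433, 25)  from 8·(52,3) + (17,1)
step 3: (1351, 78)  from 3·(433,25) + (52,3)
→ (1351, 78).  Check: 1351²=1825201, 300·78²=1825200, difference 1.

1351 78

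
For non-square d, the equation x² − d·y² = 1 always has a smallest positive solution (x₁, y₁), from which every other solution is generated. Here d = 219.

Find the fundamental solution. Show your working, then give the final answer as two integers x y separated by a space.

d=219: √d = [14; 1,3,1,28] (ℓ=4, even), read p_3/q_3
a_0=14:  p_0=14·1+0=14,  q_0=14·0+1=1
a_1=1:  p_1=1·14+1=15,  q_1=1·1+0=1
a_2=3:  p_2=3·15+14=59,  q_2=3·1+1=4
a_3=1:  p_3=1·59+15=74,  q_3=1·4+1=5
→ (74, 5).  Check: 74²=5476, 219·5²=5475, difference 1.

74 5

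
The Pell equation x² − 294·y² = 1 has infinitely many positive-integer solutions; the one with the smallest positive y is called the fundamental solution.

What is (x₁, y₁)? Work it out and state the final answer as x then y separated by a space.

4801 280

[17; 6,1,4,1,6,34] for √294; ℓ=6 ⇒ convergent index 5
a_0=17:  p_0=17·1+0=17,  q_0=17·0+1=1
a_1=6:  p_1=6·17+1=103,  q_1=6·1+0=6
a_2=1:  p_2=1·103+17=120,  q_2=1·6+1=7
a_3=4:  p_3=4·120+103=583,  q_3=4·7+6=34
a_4=1:  p_4=1·583+120=703,  q_4=1·34+7=41
a_5=6:  p_5=6·703+583=4801,  q_5=6·41+34=280
(x₁, y₁) = (4801, 280);  4801² − 294·280² = 1 ✓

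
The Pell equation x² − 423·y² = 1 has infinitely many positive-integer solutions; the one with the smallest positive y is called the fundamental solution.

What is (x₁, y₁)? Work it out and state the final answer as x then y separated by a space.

4607 224

√423 = [20; 1,1,3,4,3,1,1,40, …], period ℓ=8 (even) → k=7
a_0=20:  p_0=20·1+0=20,  q_0=20·0+1=1
a_1=1:  p_1=1·20+1=21,  q_1=1·1+0=1
…
a_4=4:  p_4=4·144+41=617,  q_4=4·7+2=30
a_5=3:  p_5=3·617+144=1995,  q_5=3·30+7=97
a_6=1:  p_6=1·1995+617=2612,  q_6=1·97+30=127
a_7=1:  p_7=1·2612+1995=4607,  q_7=1·127+97=224
(x₁, y₁) = (4607, 224);  4607² − 423·224² = 1 ✓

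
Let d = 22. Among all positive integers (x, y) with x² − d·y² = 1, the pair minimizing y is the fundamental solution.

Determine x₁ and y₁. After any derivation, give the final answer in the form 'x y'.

√22 = [4; 1,2,4,2,1,8, …], period ℓ=6 (even) → k=5
a_0=4:  p_0=4·1+0=4,  q_0=4·0+1=1
a_1=1:  p_1=1·4+1=5,  q_1=1·1+0=1
a_2=2:  p_2=2·5+4=14,  q_2=2·1+1=3
…
a_4=2:  p_4=2·61+14=136,  q_4=2·13+3=29
a_5=1:  p_5=1·136+61=197,  q_5=1·29+13=42
fundamental: x₁=197, y₁=42  (since 38809 − 22·1764 = 1)

197 42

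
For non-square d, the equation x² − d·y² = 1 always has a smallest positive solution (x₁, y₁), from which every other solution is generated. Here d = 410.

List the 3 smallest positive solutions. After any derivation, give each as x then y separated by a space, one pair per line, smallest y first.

81 4
13121 648
2125521 104972

d=410: √d = [20; 4,40] (ℓ=2, even), read p_1/q_1
step 0: (20, 1)  from 20·(1,0) + (0,1)
step 1: (81, 4)  from 4·(20,1) + (1,0)
→ (81, 4).  Check: 81²=6561, 410·4²=6560, difference 1.
(x_2, y_2) = (81·81 + 410·4·4, 81·4 + 4·81) = (13121, 648)
(x_3, y_3) = (81·13121 + 410·4·648, 81·648 + 4·13121) = (2125521, 104972)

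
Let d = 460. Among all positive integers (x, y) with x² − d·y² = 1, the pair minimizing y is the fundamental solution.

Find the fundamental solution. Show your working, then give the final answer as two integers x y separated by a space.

√460 = [21; 2,4,3,1,2,10,2,1,3,4,2,42, …], period ℓ=12 (even) → k=11
step 0: (21, 1)  from 21·(1,0) + (0,1)
…
step 2: (193, 9)  from 4·(43,2) + (21,1)
step 3: (622, 29)  from 3·(193,9) + (43,2)
…
step 7: (48922, 2281)  from 2·(23335,1088) + (2252,105)
step 8: (72257, 3369)  from 1·(48922,2281) + (23335,1088)
step 9: (265693, 12388)  from 3·(72257,3369) + (48922,2281)
step 10: (1135029, 52921)  from 4·(265693,12388) + (72257,3369)
step 11: (2535751, 118230)  from 2·(1135029,52921) + (265693,12388)
fundamental: x₁=2535751, y₁=118230  (since 6430033134001 − 460·13978332900 = 1)

2535751 118230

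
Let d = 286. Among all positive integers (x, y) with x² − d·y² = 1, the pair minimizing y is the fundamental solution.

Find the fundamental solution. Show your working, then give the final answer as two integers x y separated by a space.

561835 33222

[16; 1,10,3,3,2,3,3,10,1,32] for √286; ℓ=10 ⇒ convergent index 9
a_0=16:  p_0=16·1+0=16,  q_0=16·0+1=1
a_1=1:  p_1=1·16+1=17,  q_1=1·1+0=1
…
a_4=3:  p_4=3·575+186=1911,  q_4=3·34+11=113
…
a_6=3:  p_6=3·4397+1911=15102,  q_6=3·260+113=893
a_7=3:  p_7=3·15102+4397=49703,  q_7=3·893+260=2939
a_8=10:  p_8=10·49703+15102=512132,  q_8=10·2939+893=30283
a_9=1:  p_9=1·512132+49703=561835,  q_9=1·30283+2939=33222
fundamental: x₁=561835, y₁=33222  (since 315658567225 − 286·1103701284 = 1)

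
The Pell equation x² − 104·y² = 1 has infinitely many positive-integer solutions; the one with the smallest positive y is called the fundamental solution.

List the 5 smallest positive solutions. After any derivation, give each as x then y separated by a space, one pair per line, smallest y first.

51 5
5201 510
530451 52015
54100801 5305020
5517751251 541060025

√104 = [10; 5,20, …], period ℓ=2 (even) → k=1
a_0=10:  p_0=10·1+0=10,  q_0=10·0+1=1
a_1=5:  p_1=5·10+1=51,  q_1=5·1+0=5
(x₁, y₁) = (51, 5);  51² − 104·5² = 1 ✓
k=2:  x_2 = 51·51+104·5·5 = 5201,  y_2 = 51·5+5·51 = 510
k=3:  x_3 = 51·5201+104·5·510 = 530451,  y_3 = 51·510+5·5201 = 52015
k=4:  x_4 = 51·530451+104·5·52015 = 54100801,  y_4 = 51·52015+5·530451 = 5305020
k=5:  x_5 = 51·54100801+104·5·5305020 = 5517751251,  y_5 = 51·5305020+5·54100801 = 541060025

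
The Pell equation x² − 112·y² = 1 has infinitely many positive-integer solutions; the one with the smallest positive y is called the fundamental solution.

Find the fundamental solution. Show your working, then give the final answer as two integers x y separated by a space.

√112 = [10; 1,1,2,1,1,20, …], period ℓ=6 (even) → k=5
i=0: a=10 ⇒ p=10, q=1
i=1: a=1 ⇒ p=11, q=1
…
i=3: a=2 ⇒ p=53, q=5
i=4: a=1 ⇒ p=74, q=7
i=5: a=1 ⇒ p=127, q=12
→ (127, 12).  Check: 127²=16129, 112·12²=16128, difference 1.

127 12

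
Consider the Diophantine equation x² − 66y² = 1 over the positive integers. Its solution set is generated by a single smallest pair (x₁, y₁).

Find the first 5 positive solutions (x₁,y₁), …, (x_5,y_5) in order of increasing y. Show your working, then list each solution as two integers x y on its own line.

65 8
8449 1040
1098305 135192
142771201 17573920
18559157825 2284474408

d=66: √d = [8; 8,16] (ℓ=2, even), read p_1/q_1
a_0=8:  p_0=8·1+0=8,  q_0=8·0+1=1
a_1=8:  p_1=8·8+1=65,  q_1=8·1+0=8
fundamental: x₁=65, y₁=8  (since 4225 − 66·64 = 1)
(65+8√66)^2 = 8449 + 1040√66
(65+8√66)^3 = 1098305 + 135192√66
(65+8√66)^4 = 142771201 + 17573920√66
(65+8√66)^5 = 18559157825 + 2284474408√66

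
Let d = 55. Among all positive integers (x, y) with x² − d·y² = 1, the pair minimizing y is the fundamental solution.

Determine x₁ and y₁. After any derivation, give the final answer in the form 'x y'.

89 12

[7; 2,2,2,14] for √55; ℓ=4 ⇒ convergent index 3
a_0=7:  p_0=7·1+0=7,  q_0=7·0+1=1
…
a_2=2:  p_2=2·15+7=37,  q_2=2·2+1=5
a_3=2:  p_3=2·37+15=89,  q_3=2·5+2=12
fundamental: x₁=89, y₁=12  (since 7921 − 55·144 = 1)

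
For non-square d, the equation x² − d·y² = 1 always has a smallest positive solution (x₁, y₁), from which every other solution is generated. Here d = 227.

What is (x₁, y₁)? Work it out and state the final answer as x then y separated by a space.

√227 → a₀=15, period (15,30); ℓ=2 even so k=1
step 0: (15, 1)  from 15·(1,0) + (0,1)
step 1: (226, 15)  from 15·(15,1) + (1,0)
→ (226, 15).  Check: 226²=51076, 227·15²=51075, difference 1.

226 15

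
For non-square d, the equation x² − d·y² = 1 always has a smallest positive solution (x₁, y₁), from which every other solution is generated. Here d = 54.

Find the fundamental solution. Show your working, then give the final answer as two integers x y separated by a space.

√54 → a₀=7, period (2,1,6,1,2,14); ℓ=6 even so k=5
a_0=7:  p_0=7·1+0=7,  q_0=7·0+1=1
a_1=2:  p_1=2·7+1=15,  q_1=2·1+0=2
…
a_3=6:  p_3=6·22+15=147,  q_3=6·3+2=20
a_4=1:  p_4=1·147+22=169,  q_4=1·20+3=23
a_5=2:  p_5=2·169+147=485,  q_5=2·23+20=66
fundamental: x₁=485, y₁=66  (since 235225 − 54·4356 = 1)

485 66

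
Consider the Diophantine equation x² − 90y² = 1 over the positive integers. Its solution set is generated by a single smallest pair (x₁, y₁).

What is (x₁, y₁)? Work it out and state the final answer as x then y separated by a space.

19 2

d=90: √d = [9; 2,18] (ℓ=2, even), read p_1/q_1
k=0  a_k=9  p_k/q_k = 9/1
k=1  a_k=2  p_k/q_k = 19/2
fundamental: x₁=19, y₁=2  (since 361 − 90·4 = 1)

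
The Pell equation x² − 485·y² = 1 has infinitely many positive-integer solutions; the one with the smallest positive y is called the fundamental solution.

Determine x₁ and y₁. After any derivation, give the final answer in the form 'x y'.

969 44

√485 = [22; 44, …], period ℓ=1 (odd) → k=1
step 0: (22, 1)  from 22·(1,0) + (0,1)
step 1: (969, 44)  from 44·(22,1) + (1,0)
fundamental: x₁=969, y₁=44  (since 938961 − 485·1936 = 1)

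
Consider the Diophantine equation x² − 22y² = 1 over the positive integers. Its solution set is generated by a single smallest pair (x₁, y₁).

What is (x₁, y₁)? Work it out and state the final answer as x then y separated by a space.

√22 = [4; 1,2,4,2,1,8, …], period ℓ=6 (even) → k=5
k=0  a_k=4  p_k/q_k = 4/1
k=1  a_k=1  p_k/q_k = 5/1
…
k=4  a_k=2  p_k/q_k = 136/29
k=5  a_k=1  p_k/q_k = 197/42
fundamental: x₁=197, y₁=42  (since 38809 − 22·1764 = 1)

197 42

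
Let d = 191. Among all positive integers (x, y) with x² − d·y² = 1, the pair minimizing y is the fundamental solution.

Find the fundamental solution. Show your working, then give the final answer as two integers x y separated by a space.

8994000 650783

d=191: √d = [13; 1,4,1,1,3,…,4,1,26] (ℓ=16, even), read p_15/q_15
k=0  a_k=13  p_k/q_k = 13/1
…
k=5  a_k=3  p_k/q_k = 539/39
k=6  a_k=2  p_k/q_k = 1230/89
k=7  a_k=2  p_k/q_k = 2999/217
…
k=13  a_k=1  p_k/q_k = 1616447/116962
k=14  a_k=4  p_k/q_k = 7377553/533821
k=15  a_k=1  p_k/q_k = 8994000/650783
fundamental: x₁=8994000, y₁=650783  (since 80892036000000 − 191·423518513089 = 1)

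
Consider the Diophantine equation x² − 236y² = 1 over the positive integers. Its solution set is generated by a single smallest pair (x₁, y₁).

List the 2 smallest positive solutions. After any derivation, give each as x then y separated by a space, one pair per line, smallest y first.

561799 36570
631236232801 41089978860

√236 → a₀=15, period (2,1,3,5,1,6,1,5,3,1,2,30); ℓ=12 even so k=11
a_0=15:  p_0=15·1+0=15,  q_0=15·0+1=1
…
a_2=1:  p_2=1·31+15=46,  q_2=1·2+1=3
a_3=3:  p_3=3·46+31=169,  q_3=3·3+2=11
…
a_5=1:  p_5=1·891+169=1060,  q_5=1·58+11=69
a_6=6:  p_6=6·1060+891=7251,  q_6=6·69+58=472
a_7=1:  p_7=1·7251+1060=8311,  q_7=1·472+69=541
…
a_10=1:  p_10=1·154729+48806=203535,  q_10=1·10072+3177=13249
a_11=2:  p_11=2·203535+154729=561799,  q_11=2·13249+10072=36570
→ (561799, 36570).  Check: 561799²=315618116401, 236·36570²=315618116400, difference 1.
(x_2, y_2) = (561799·561799 + 236·36570·36570, 561799·36570 + 36570·561799) = (631236232801, 41089978860)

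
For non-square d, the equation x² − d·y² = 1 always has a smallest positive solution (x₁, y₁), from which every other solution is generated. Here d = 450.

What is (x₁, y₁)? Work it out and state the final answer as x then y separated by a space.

19601 924

√450 → a₀=21, period (4,1,2,4,2,1,4,42); ℓ=8 even so k=7
i=0: a=21 ⇒ p=21, q=1
i=1: a=4 ⇒ p=85, q=4
…
i=3: a=2 ⇒ p=297, q=14
i=4: a=4 ⇒ p=1294, q=61
i=5: a=2 ⇒ p=2885, q=136
i=6: a=1 ⇒ p=4179, q=197
i=7: a=4 ⇒ p=19601, q=924
(x₁, y₁) = (19601, 924);  19601² − 450·924² = 1 ✓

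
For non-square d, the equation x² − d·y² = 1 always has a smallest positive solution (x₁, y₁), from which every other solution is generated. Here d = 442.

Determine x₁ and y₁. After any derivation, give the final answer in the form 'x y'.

883 42

√442 = [21; 42, …], period ℓ=1 (odd) → k=1
i=0: a=21 ⇒ p=21, q=1
i=1: a=42 ⇒ p=883, q=42
fundamental: x₁=883, y₁=42  (since 779689 − 442·1764 = 1)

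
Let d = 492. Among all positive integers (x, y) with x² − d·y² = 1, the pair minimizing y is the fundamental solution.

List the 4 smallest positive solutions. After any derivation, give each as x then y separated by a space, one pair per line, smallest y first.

[22; 5,1,1,10,1,1,5,44] for √492; ℓ=8 ⇒ convergent index 7
a_0=22:  p_0=22·1+0=22,  q_0=22·0+1=1
…
a_5=1:  p_5=1·2573+244=2817,  q_5=1·116+11=127
a_6=1:  p_6=1·2817+2573=5390,  q_6=1·127+116=243
a_7=5:  p_7=5·5390+2817=29767,  q_7=5·243+127=1342
fundamental: x₁=29767, y₁=1342  (since 886074289 − 492·1800964 = 1)
(29767+1342√492)^2 = 1772148577 + 79894628√492
(29767+1342√492)^3 = 105503093353351 + 4756446782010√492
(29767+1342√492)^4 = 6281021157926249857 + 283170302640288712√492

29767 1342
1772148577 79894628
105503093353351 4756446782010
6281021157926249857 283170302640288712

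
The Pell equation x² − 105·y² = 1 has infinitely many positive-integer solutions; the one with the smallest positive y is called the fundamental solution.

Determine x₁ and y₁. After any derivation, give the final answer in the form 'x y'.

41 4

[10; 4,20] for √105; ℓ=2 ⇒ convergent index 1
a_0=10:  p_0=10·1+0=10,  q_0=10·0+1=1
a_1=4:  p_1=4·10+1=41,  q_1=4·1+0=4
(x₁, y₁) = (41, 4);  41² − 105·4² = 1 ✓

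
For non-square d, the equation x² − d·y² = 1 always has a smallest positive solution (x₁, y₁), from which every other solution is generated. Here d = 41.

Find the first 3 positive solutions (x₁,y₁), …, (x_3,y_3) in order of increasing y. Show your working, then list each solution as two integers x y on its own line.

2049 320
8396801 1311360
34410088449 5373952960

√41 → a₀=6, period (2,2,12); ℓ=3 odd so k=5
k=0  a_k=6  p_k/q_k = 6/1
k=1  a_k=2  p_k/q_k = 13/2
k=2  a_k=2  p_k/q_k = 32/5
…
k=4  a_k=2  p_k/q_k = 826/129
k=5  a_k=2  p_k/q_k = 2049/320
→ (2049, 320).  Check: 2049²=4198401, 41·320²=4198400, difference 1.
(2049+320√41)^2 = 8396801 + 1311360√41
(2049+320√41)^3 = 34410088449 + 5373952960√41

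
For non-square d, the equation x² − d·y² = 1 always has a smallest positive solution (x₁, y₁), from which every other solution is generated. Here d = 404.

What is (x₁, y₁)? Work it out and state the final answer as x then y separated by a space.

201 10

√404 = [20; 10,40, …], period ℓ=2 (even) → k=1
k=0  a_k=20  p_k/q_k = 20/1
k=1  a_k=10  p_k/q_k = 201/10
→ (201, 10).  Check: 201²=40401, 404·10²=40400, difference 1.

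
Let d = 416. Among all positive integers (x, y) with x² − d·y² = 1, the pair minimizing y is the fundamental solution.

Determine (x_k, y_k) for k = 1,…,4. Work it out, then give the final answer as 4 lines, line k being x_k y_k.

√416 → a₀=20, period (2,1,1,9,1,1,2,40); ℓ=8 even so k=7
k=0  a_k=20  p_k/q_k = 20/1
…
k=4  a_k=9  p_k/q_k = 979/48
…
k=6  a_k=1  p_k/q_k = 2060/101
k=7  a_k=2  p_k/q_k = 5201/255
→ (5201, 255).  Check: 5201²=27050401, 416·255²=27050400, difference 1.
(x_2, y_2) = (5201·5201 + 416·255·255, 5201·255 + 255·5201) = (54100801, 2652510)
(x_3, y_3) = (5201·54100801 + 416·255·2652510, 5201·2652510 + 255·54100801) = (562756526801, 27591408765)
(x_4, y_4) = (5201·562756526801 + 416·255·27591408765, 5201·27591408765 + 255·562756526801) = (5853793337683201, 287005831321020)

5201 255
54100801 2652510
562756526801 27591408765
5853793337683201 287005831321020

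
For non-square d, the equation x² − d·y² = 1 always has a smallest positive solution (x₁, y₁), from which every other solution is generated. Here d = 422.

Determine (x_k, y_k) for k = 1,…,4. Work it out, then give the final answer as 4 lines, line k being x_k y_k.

[20; 1,1,5,2,1,…,1,1,40] for √422; ℓ=14 ⇒ convergent index 13
a_0=20:  p_0=20·1+0=20,  q_0=20·0+1=1
a_1=1:  p_1=1·20+1=21,  q_1=1·1+0=1
a_2=1:  p_2=1·21+20=41,  q_2=1·1+1=2
a_3=5:  p_3=5·41+21=226,  q_3=5·2+1=11
…
a_5=1:  p_5=1·493+226=719,  q_5=1·24+11=35
a_6=3:  p_6=3·719+493=2650,  q_6=3·35+24=129
a_7=20:  p_7=20·2650+719=53719,  q_7=20·129+35=2615
a_8=3:  p_8=3·53719+2650=163807,  q_8=3·2615+129=7974
a_9=1:  p_9=1·163807+53719=217526,  q_9=1·7974+2615=10589
a_10=2:  p_10=2·217526+163807=598859,  q_10=2·10589+7974=29152
a_11=5:  p_11=5·598859+217526=3211821,  q_11=5·29152+10589=156349
a_12=1:  p_12=1·3211821+598859=3810680,  q_12=1·156349+29152=185501
a_13=1:  p_13=1·3810680+3211821=7022501,  q_13=1·185501+156349=341850
(x₁, y₁) = (7022501, 341850);  7022501² − 422·341850² = 1 ✓
k=2:  x_2 = 7022501·7022501+422·341850·341850 = 98631040590001,  y_2 = 7022501·341850+341850·7022501 = 4801283933700
k=3:  x_3 = 7022501·98631040590001+422·341850·4801283933700 = 1385273162348638202501,  y_3 = 7022501·4801283933700+341850·98631040590001 = 67434042451384025550
k=4:  x_4 = 7022501·1385273162348638202501+422·341850·67434042451384025550 = 19456164335732849620362360001,  y_4 = 7022501·67434042451384025550+341850·1385273162348638202501 = 947111261097768740333867400

7022501 341850
98631040590001 4801283933700
1385273162348638202501 67434042451384025550
19456164335732849620362360001 947111261097768740333867400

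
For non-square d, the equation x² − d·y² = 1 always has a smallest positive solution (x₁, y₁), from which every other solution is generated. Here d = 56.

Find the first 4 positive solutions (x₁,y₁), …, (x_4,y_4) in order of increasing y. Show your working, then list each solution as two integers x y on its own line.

15 2
449 60
13455 1798
403201 53880

[7; 2,14] for √56; ℓ=2 ⇒ convergent index 1
k=0  a_k=7  p_k/q_k = 7/1
k=1  a_k=2  p_k/q_k = 15/2
(x₁, y₁) = (15, 2);  15² − 56·2² = 1 ✓
k=2:  x_2 = 15·15+56·2·2 = 449,  y_2 = 15·2+2·15 = 60
k=3:  x_3 = 15·449+56·2·60 = 13455,  y_3 = 15·60+2·449 = 1798
k=4:  x_4 = 15·13455+56·2·1798 = 403201,  y_4 = 15·1798+2·13455 = 53880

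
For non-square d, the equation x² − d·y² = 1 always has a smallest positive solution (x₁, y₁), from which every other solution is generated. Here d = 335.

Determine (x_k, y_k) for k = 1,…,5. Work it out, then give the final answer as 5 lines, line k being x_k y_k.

d=335: √d = [18; 3,3,3,36] (ℓ=4, even), read p_3/q_3
step 0: (18, 1)  from 18·(1,0) + (0,1)
…
step 2: (183, 10)  from 3·(55,3) + (18,1)
step 3: (604, 33)  from 3·(183,10) + (55,3)
fundamental: x₁=604, y₁=33  (since 364816 − 335·1089 = 1)
k=2:  x_2 = 604·604+335·33·33 = 729631,  y_2 = 604·33+33·604 = 39864
k=3:  x_3 = 604·729631+335·33·39864 = 881393644,  y_3 = 604·39864+33·729631 = 48155679
k=4:  x_4 = 604·881393644+335·33·48155679 = 1064722792321,  y_4 = 604·48155679+33·881393644 = 58172020368
k=5:  x_5 = 604·1064722792321+335·33·58172020368 = 1286184251730124,  y_5 = 604·58172020368+33·1064722792321 = 70271752448865

604 33
729631 39864
881393644 48155679
1064722792321 58172020368
1286184251730124 70271752448865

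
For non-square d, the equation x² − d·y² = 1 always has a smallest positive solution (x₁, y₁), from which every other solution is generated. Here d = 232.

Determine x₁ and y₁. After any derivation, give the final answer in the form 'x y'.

19603 1287

√232 → a₀=15, period (4,3,7,3,4,30); ℓ=6 even so k=5
i=0: a=15 ⇒ p=15, q=1
…
i=2: a=3 ⇒ p=198, q=13
…
i=4: a=3 ⇒ p=4539, q=298
i=5: a=4 ⇒ p=19603, q=1287
fundamental: x₁=19603, y₁=1287  (since 384277609 − 232·1656369 = 1)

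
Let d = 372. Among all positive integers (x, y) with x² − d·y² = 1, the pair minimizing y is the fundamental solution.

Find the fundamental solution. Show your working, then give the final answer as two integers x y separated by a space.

√372 = [19; 3,2,12,2,3,38, …], period ℓ=6 (even) → k=5
i=0: a=19 ⇒ p=19, q=1
i=1: a=3 ⇒ p=58, q=3
…
i=4: a=2 ⇒ p=3491, q=181
i=5: a=3 ⇒ p=12151, q=630
→ (12151, 630).  Check: 12151²=147646801, 372·630²=147646800, difference 1.

12151 630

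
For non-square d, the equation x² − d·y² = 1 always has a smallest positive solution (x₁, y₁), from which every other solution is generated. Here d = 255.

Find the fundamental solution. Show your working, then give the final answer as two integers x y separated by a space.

16 1

[15; 1,30] for √255; ℓ=2 ⇒ convergent index 1
a_0=15:  p_0=15·1+0=15,  q_0=15·0+1=1
a_1=1:  p_1=1·15+1=16,  q_1=1·1+0=1
fundamental: x₁=16, y₁=1  (since 256 − 255·1 = 1)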